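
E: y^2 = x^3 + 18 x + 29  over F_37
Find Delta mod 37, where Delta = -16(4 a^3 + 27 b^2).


4 a^3 + 27 b^2 = 4*18^3 + 27*29^2 = 23328 + 22707 = 46035
Delta = -16 * (46035) = -736560
Delta mod 37 = 36

Delta = 36 (mod 37)


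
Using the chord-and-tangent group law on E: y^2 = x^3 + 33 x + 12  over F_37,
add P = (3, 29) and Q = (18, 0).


P != Q, so use the chord formula.
s = (y2 - y1) / (x2 - x1) = (8) / (15) mod 37 = 3
x3 = s^2 - x1 - x2 mod 37 = 3^2 - 3 - 18 = 25
y3 = s (x1 - x3) - y1 mod 37 = 3 * (3 - 25) - 29 = 16

P + Q = (25, 16)


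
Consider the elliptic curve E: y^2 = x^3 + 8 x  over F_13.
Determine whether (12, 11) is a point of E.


Check whether y^2 = x^3 + 8 x + 0 (mod 13) for (x, y) = (12, 11).
LHS: y^2 = 11^2 mod 13 = 4
RHS: x^3 + 8 x + 0 = 12^3 + 8*12 + 0 mod 13 = 4
LHS = RHS

Yes, on the curve


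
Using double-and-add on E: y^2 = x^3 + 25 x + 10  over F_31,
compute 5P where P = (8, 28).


k = 5 = 101_2 (binary, LSB first: 101)
Double-and-add from P = (8, 28):
  bit 0 = 1: acc = O + (8, 28) = (8, 28)
  bit 1 = 0: acc unchanged = (8, 28)
  bit 2 = 1: acc = (8, 28) + (10, 12) = (15, 28)

5P = (15, 28)


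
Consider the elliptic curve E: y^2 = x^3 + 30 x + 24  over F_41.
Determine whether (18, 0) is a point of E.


Check whether y^2 = x^3 + 30 x + 24 (mod 41) for (x, y) = (18, 0).
LHS: y^2 = 0^2 mod 41 = 0
RHS: x^3 + 30 x + 24 = 18^3 + 30*18 + 24 mod 41 = 0
LHS = RHS

Yes, on the curve


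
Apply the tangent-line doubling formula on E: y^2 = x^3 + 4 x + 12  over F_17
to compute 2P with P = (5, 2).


Doubling: s = (3 x1^2 + a) / (2 y1)
s = (3*5^2 + 4) / (2*2) mod 17 = 7
x3 = s^2 - 2 x1 mod 17 = 7^2 - 2*5 = 5
y3 = s (x1 - x3) - y1 mod 17 = 7 * (5 - 5) - 2 = 15

2P = (5, 15)


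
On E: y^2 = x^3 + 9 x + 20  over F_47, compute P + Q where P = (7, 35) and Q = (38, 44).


P != Q, so use the chord formula.
s = (y2 - y1) / (x2 - x1) = (9) / (31) mod 47 = 20
x3 = s^2 - x1 - x2 mod 47 = 20^2 - 7 - 38 = 26
y3 = s (x1 - x3) - y1 mod 47 = 20 * (7 - 26) - 35 = 8

P + Q = (26, 8)


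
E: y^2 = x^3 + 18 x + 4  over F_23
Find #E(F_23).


For each x in F_23, count y with y^2 = x^3 + 18 x + 4 mod 23:
  x = 0: RHS = 4, y in [2, 21]  -> 2 point(s)
  x = 1: RHS = 0, y in [0]  -> 1 point(s)
  x = 2: RHS = 2, y in [5, 18]  -> 2 point(s)
  x = 3: RHS = 16, y in [4, 19]  -> 2 point(s)
  x = 4: RHS = 2, y in [5, 18]  -> 2 point(s)
  x = 5: RHS = 12, y in [9, 14]  -> 2 point(s)
  x = 6: RHS = 6, y in [11, 12]  -> 2 point(s)
  x = 7: RHS = 13, y in [6, 17]  -> 2 point(s)
  x = 8: RHS = 16, y in [4, 19]  -> 2 point(s)
  x = 12: RHS = 16, y in [4, 19]  -> 2 point(s)
  x = 16: RHS = 18, y in [8, 15]  -> 2 point(s)
  x = 17: RHS = 2, y in [5, 18]  -> 2 point(s)
  x = 19: RHS = 6, y in [11, 12]  -> 2 point(s)
  x = 21: RHS = 6, y in [11, 12]  -> 2 point(s)
  x = 22: RHS = 8, y in [10, 13]  -> 2 point(s)
Affine points: 29. Add the point at infinity: total = 30.

#E(F_23) = 30


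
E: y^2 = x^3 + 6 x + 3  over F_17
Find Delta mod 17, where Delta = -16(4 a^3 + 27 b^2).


4 a^3 + 27 b^2 = 4*6^3 + 27*3^2 = 864 + 243 = 1107
Delta = -16 * (1107) = -17712
Delta mod 17 = 2

Delta = 2 (mod 17)


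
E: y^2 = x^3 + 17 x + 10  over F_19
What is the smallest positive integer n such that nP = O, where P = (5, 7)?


Compute successive multiples of P until we hit O:
  1P = (5, 7)
  2P = (1, 3)
  3P = (14, 3)
  4P = (7, 15)
  5P = (4, 16)
  6P = (15, 7)
  7P = (18, 12)
  8P = (12, 2)
  ... (continuing to 21P)
  21P = O

ord(P) = 21


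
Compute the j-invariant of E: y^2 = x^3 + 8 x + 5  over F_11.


Delta = -16(4 a^3 + 27 b^2) mod 11 = 3
-1728 * (4 a)^3 = -1728 * (4*8)^3 mod 11 = 1
j = 1 * 3^(-1) mod 11 = 4

j = 4 (mod 11)


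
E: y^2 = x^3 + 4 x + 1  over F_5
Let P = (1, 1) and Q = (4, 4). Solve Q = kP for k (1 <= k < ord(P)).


Enumerate multiples of P until we hit Q = (4, 4):
  1P = (1, 1)
  2P = (4, 1)
  3P = (0, 4)
  4P = (3, 0)
  5P = (0, 1)
  6P = (4, 4)
Match found at i = 6.

k = 6


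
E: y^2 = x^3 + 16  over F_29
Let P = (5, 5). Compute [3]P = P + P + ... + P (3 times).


k = 3 = 11_2 (binary, LSB first: 11)
Double-and-add from P = (5, 5):
  bit 0 = 1: acc = O + (5, 5) = (5, 5)
  bit 1 = 1: acc = (5, 5) + (10, 1) = (10, 28)

3P = (10, 28)


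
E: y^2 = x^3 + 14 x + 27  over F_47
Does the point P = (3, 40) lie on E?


Check whether y^2 = x^3 + 14 x + 27 (mod 47) for (x, y) = (3, 40).
LHS: y^2 = 40^2 mod 47 = 2
RHS: x^3 + 14 x + 27 = 3^3 + 14*3 + 27 mod 47 = 2
LHS = RHS

Yes, on the curve


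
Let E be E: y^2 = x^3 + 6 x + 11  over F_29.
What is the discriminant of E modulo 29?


4 a^3 + 27 b^2 = 4*6^3 + 27*11^2 = 864 + 3267 = 4131
Delta = -16 * (4131) = -66096
Delta mod 29 = 24

Delta = 24 (mod 29)


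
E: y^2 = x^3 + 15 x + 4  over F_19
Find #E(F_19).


For each x in F_19, count y with y^2 = x^3 + 15 x + 4 mod 19:
  x = 0: RHS = 4, y in [2, 17]  -> 2 point(s)
  x = 1: RHS = 1, y in [1, 18]  -> 2 point(s)
  x = 2: RHS = 4, y in [2, 17]  -> 2 point(s)
  x = 3: RHS = 0, y in [0]  -> 1 point(s)
  x = 6: RHS = 6, y in [5, 14]  -> 2 point(s)
  x = 8: RHS = 9, y in [3, 16]  -> 2 point(s)
  x = 17: RHS = 4, y in [2, 17]  -> 2 point(s)
  x = 18: RHS = 7, y in [8, 11]  -> 2 point(s)
Affine points: 15. Add the point at infinity: total = 16.

#E(F_19) = 16


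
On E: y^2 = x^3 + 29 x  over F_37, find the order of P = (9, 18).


Compute successive multiples of P until we hit O:
  1P = (9, 18)
  2P = (3, 15)
  3P = (16, 34)
  4P = (21, 18)
  5P = (7, 19)
  6P = (12, 2)
  7P = (28, 34)
  8P = (25, 25)
  ... (continuing to 25P)
  25P = O

ord(P) = 25


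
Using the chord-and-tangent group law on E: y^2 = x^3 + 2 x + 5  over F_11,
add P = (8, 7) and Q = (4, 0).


P != Q, so use the chord formula.
s = (y2 - y1) / (x2 - x1) = (4) / (7) mod 11 = 10
x3 = s^2 - x1 - x2 mod 11 = 10^2 - 8 - 4 = 0
y3 = s (x1 - x3) - y1 mod 11 = 10 * (8 - 0) - 7 = 7

P + Q = (0, 7)


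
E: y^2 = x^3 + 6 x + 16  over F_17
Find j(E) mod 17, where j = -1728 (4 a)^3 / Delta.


Delta = -16(4 a^3 + 27 b^2) mod 17 = 7
-1728 * (4 a)^3 = -1728 * (4*6)^3 mod 17 = 1
j = 1 * 7^(-1) mod 17 = 5

j = 5 (mod 17)


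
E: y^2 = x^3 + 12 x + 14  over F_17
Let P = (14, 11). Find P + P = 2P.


Doubling: s = (3 x1^2 + a) / (2 y1)
s = (3*14^2 + 12) / (2*11) mod 17 = 1
x3 = s^2 - 2 x1 mod 17 = 1^2 - 2*14 = 7
y3 = s (x1 - x3) - y1 mod 17 = 1 * (14 - 7) - 11 = 13

2P = (7, 13)


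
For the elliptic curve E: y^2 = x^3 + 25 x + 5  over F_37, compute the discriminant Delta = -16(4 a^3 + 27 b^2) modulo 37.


4 a^3 + 27 b^2 = 4*25^3 + 27*5^2 = 62500 + 675 = 63175
Delta = -16 * (63175) = -1010800
Delta mod 37 = 3

Delta = 3 (mod 37)


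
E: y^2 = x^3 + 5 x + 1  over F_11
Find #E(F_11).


For each x in F_11, count y with y^2 = x^3 + 5 x + 1 mod 11:
  x = 0: RHS = 1, y in [1, 10]  -> 2 point(s)
  x = 6: RHS = 5, y in [4, 7]  -> 2 point(s)
  x = 7: RHS = 5, y in [4, 7]  -> 2 point(s)
  x = 8: RHS = 3, y in [5, 6]  -> 2 point(s)
  x = 9: RHS = 5, y in [4, 7]  -> 2 point(s)
Affine points: 10. Add the point at infinity: total = 11.

#E(F_11) = 11


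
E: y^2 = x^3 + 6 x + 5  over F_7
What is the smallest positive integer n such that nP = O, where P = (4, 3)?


Compute successive multiples of P until we hit O:
  1P = (4, 3)
  2P = (3, 6)
  3P = (2, 5)
  4P = (2, 2)
  5P = (3, 1)
  6P = (4, 4)
  7P = O

ord(P) = 7


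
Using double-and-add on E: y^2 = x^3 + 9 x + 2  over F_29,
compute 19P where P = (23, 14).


k = 19 = 10011_2 (binary, LSB first: 11001)
Double-and-add from P = (23, 14):
  bit 0 = 1: acc = O + (23, 14) = (23, 14)
  bit 1 = 1: acc = (23, 14) + (13, 5) = (26, 21)
  bit 2 = 0: acc unchanged = (26, 21)
  bit 3 = 0: acc unchanged = (26, 21)
  bit 4 = 1: acc = (26, 21) + (18, 15) = (20, 27)

19P = (20, 27)


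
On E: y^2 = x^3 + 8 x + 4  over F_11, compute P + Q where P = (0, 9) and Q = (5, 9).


P != Q, so use the chord formula.
s = (y2 - y1) / (x2 - x1) = (0) / (5) mod 11 = 0
x3 = s^2 - x1 - x2 mod 11 = 0^2 - 0 - 5 = 6
y3 = s (x1 - x3) - y1 mod 11 = 0 * (0 - 6) - 9 = 2

P + Q = (6, 2)


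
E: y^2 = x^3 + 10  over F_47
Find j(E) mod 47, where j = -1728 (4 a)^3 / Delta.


Delta = -16(4 a^3 + 27 b^2) mod 47 = 40
-1728 * (4 a)^3 = -1728 * (4*0)^3 mod 47 = 0
j = 0 * 40^(-1) mod 47 = 0

j = 0 (mod 47)


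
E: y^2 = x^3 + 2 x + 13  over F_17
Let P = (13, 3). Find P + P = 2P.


Doubling: s = (3 x1^2 + a) / (2 y1)
s = (3*13^2 + 2) / (2*3) mod 17 = 14
x3 = s^2 - 2 x1 mod 17 = 14^2 - 2*13 = 0
y3 = s (x1 - x3) - y1 mod 17 = 14 * (13 - 0) - 3 = 9

2P = (0, 9)


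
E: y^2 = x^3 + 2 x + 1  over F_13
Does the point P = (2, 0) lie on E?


Check whether y^2 = x^3 + 2 x + 1 (mod 13) for (x, y) = (2, 0).
LHS: y^2 = 0^2 mod 13 = 0
RHS: x^3 + 2 x + 1 = 2^3 + 2*2 + 1 mod 13 = 0
LHS = RHS

Yes, on the curve


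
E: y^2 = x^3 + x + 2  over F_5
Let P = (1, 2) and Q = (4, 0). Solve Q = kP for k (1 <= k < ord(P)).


Enumerate multiples of P until we hit Q = (4, 0):
  1P = (1, 2)
  2P = (4, 0)
Match found at i = 2.

k = 2


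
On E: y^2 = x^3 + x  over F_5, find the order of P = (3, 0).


Compute successive multiples of P until we hit O:
  1P = (3, 0)
  2P = O

ord(P) = 2


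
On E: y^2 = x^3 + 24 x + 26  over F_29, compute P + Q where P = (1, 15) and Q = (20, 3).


P != Q, so use the chord formula.
s = (y2 - y1) / (x2 - x1) = (17) / (19) mod 29 = 7
x3 = s^2 - x1 - x2 mod 29 = 7^2 - 1 - 20 = 28
y3 = s (x1 - x3) - y1 mod 29 = 7 * (1 - 28) - 15 = 28

P + Q = (28, 28)


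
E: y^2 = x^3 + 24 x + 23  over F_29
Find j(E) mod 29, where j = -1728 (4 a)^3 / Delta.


Delta = -16(4 a^3 + 27 b^2) mod 29 = 17
-1728 * (4 a)^3 = -1728 * (4*24)^3 mod 29 = 19
j = 19 * 17^(-1) mod 29 = 25

j = 25 (mod 29)


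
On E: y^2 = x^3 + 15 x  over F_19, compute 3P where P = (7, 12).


k = 3 = 11_2 (binary, LSB first: 11)
Double-and-add from P = (7, 12):
  bit 0 = 1: acc = O + (7, 12) = (7, 12)
  bit 1 = 1: acc = (7, 12) + (9, 3) = (9, 16)

3P = (9, 16)


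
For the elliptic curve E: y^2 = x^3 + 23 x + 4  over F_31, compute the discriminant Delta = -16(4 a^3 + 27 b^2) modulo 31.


4 a^3 + 27 b^2 = 4*23^3 + 27*4^2 = 48668 + 432 = 49100
Delta = -16 * (49100) = -785600
Delta mod 31 = 2

Delta = 2 (mod 31)


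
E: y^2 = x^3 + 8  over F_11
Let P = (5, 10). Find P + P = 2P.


Doubling: s = (3 x1^2 + a) / (2 y1)
s = (3*5^2 + 0) / (2*10) mod 11 = 1
x3 = s^2 - 2 x1 mod 11 = 1^2 - 2*5 = 2
y3 = s (x1 - x3) - y1 mod 11 = 1 * (5 - 2) - 10 = 4

2P = (2, 4)


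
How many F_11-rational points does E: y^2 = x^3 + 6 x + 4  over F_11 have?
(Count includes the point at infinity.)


For each x in F_11, count y with y^2 = x^3 + 6 x + 4 mod 11:
  x = 0: RHS = 4, y in [2, 9]  -> 2 point(s)
  x = 1: RHS = 0, y in [0]  -> 1 point(s)
  x = 3: RHS = 5, y in [4, 7]  -> 2 point(s)
  x = 4: RHS = 4, y in [2, 9]  -> 2 point(s)
  x = 5: RHS = 5, y in [4, 7]  -> 2 point(s)
  x = 6: RHS = 3, y in [5, 6]  -> 2 point(s)
  x = 7: RHS = 4, y in [2, 9]  -> 2 point(s)
  x = 8: RHS = 3, y in [5, 6]  -> 2 point(s)
Affine points: 15. Add the point at infinity: total = 16.

#E(F_11) = 16


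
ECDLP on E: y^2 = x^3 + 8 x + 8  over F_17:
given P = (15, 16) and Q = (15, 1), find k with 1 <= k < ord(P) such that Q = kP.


Enumerate multiples of P until we hit Q = (15, 1):
  1P = (15, 16)
  2P = (2, 7)
  3P = (4, 6)
  4P = (14, 5)
  5P = (7, 4)
  6P = (10, 0)
  7P = (7, 13)
  8P = (14, 12)
  9P = (4, 11)
  10P = (2, 10)
  11P = (15, 1)
Match found at i = 11.

k = 11


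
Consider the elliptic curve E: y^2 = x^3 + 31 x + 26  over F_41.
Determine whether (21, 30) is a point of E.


Check whether y^2 = x^3 + 31 x + 26 (mod 41) for (x, y) = (21, 30).
LHS: y^2 = 30^2 mod 41 = 39
RHS: x^3 + 31 x + 26 = 21^3 + 31*21 + 26 mod 41 = 16
LHS != RHS

No, not on the curve


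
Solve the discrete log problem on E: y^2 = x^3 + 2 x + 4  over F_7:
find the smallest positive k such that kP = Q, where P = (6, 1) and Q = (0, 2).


Enumerate multiples of P until we hit Q = (0, 2):
  1P = (6, 1)
  2P = (3, 3)
  3P = (0, 2)
Match found at i = 3.

k = 3


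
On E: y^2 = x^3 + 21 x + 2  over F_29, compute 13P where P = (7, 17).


k = 13 = 1101_2 (binary, LSB first: 1011)
Double-and-add from P = (7, 17):
  bit 0 = 1: acc = O + (7, 17) = (7, 17)
  bit 1 = 0: acc unchanged = (7, 17)
  bit 2 = 1: acc = (7, 17) + (1, 16) = (17, 20)
  bit 3 = 1: acc = (17, 20) + (4, 18) = (13, 23)

13P = (13, 23)


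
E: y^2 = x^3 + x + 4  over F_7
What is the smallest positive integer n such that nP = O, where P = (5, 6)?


Compute successive multiples of P until we hit O:
  1P = (5, 6)
  2P = (6, 4)
  3P = (0, 5)
  4P = (4, 4)
  5P = (2, 0)
  6P = (4, 3)
  7P = (0, 2)
  8P = (6, 3)
  ... (continuing to 10P)
  10P = O

ord(P) = 10


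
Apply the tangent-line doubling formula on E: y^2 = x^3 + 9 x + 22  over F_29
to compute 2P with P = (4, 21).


Doubling: s = (3 x1^2 + a) / (2 y1)
s = (3*4^2 + 9) / (2*21) mod 29 = 20
x3 = s^2 - 2 x1 mod 29 = 20^2 - 2*4 = 15
y3 = s (x1 - x3) - y1 mod 29 = 20 * (4 - 15) - 21 = 20

2P = (15, 20)


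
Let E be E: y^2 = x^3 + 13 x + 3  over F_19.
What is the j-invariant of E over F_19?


Delta = -16(4 a^3 + 27 b^2) mod 19 = 18
-1728 * (4 a)^3 = -1728 * (4*13)^3 mod 19 = 8
j = 8 * 18^(-1) mod 19 = 11

j = 11 (mod 19)


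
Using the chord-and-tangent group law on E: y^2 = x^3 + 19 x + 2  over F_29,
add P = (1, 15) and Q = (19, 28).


P != Q, so use the chord formula.
s = (y2 - y1) / (x2 - x1) = (13) / (18) mod 29 = 12
x3 = s^2 - x1 - x2 mod 29 = 12^2 - 1 - 19 = 8
y3 = s (x1 - x3) - y1 mod 29 = 12 * (1 - 8) - 15 = 17

P + Q = (8, 17)


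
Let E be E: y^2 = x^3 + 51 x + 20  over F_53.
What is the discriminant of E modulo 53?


4 a^3 + 27 b^2 = 4*51^3 + 27*20^2 = 530604 + 10800 = 541404
Delta = -16 * (541404) = -8662464
Delta mod 53 = 15

Delta = 15 (mod 53)


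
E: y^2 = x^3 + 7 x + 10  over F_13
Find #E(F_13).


For each x in F_13, count y with y^2 = x^3 + 7 x + 10 mod 13:
  x = 0: RHS = 10, y in [6, 7]  -> 2 point(s)
  x = 5: RHS = 1, y in [1, 12]  -> 2 point(s)
  x = 7: RHS = 12, y in [5, 8]  -> 2 point(s)
  x = 9: RHS = 9, y in [3, 10]  -> 2 point(s)
  x = 10: RHS = 1, y in [1, 12]  -> 2 point(s)
  x = 11: RHS = 1, y in [1, 12]  -> 2 point(s)
Affine points: 12. Add the point at infinity: total = 13.

#E(F_13) = 13


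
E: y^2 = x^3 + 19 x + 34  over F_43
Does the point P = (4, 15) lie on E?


Check whether y^2 = x^3 + 19 x + 34 (mod 43) for (x, y) = (4, 15).
LHS: y^2 = 15^2 mod 43 = 10
RHS: x^3 + 19 x + 34 = 4^3 + 19*4 + 34 mod 43 = 2
LHS != RHS

No, not on the curve


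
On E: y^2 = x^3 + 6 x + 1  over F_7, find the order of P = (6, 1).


Compute successive multiples of P until we hit O:
  1P = (6, 1)
  2P = (3, 2)
  3P = (2, 0)
  4P = (3, 5)
  5P = (6, 6)
  6P = O

ord(P) = 6


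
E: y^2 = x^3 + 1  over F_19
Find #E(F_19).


For each x in F_19, count y with y^2 = x^3 + 0 x + 1 mod 19:
  x = 0: RHS = 1, y in [1, 18]  -> 2 point(s)
  x = 2: RHS = 9, y in [3, 16]  -> 2 point(s)
  x = 3: RHS = 9, y in [3, 16]  -> 2 point(s)
  x = 8: RHS = 0, y in [0]  -> 1 point(s)
  x = 12: RHS = 0, y in [0]  -> 1 point(s)
  x = 14: RHS = 9, y in [3, 16]  -> 2 point(s)
  x = 18: RHS = 0, y in [0]  -> 1 point(s)
Affine points: 11. Add the point at infinity: total = 12.

#E(F_19) = 12


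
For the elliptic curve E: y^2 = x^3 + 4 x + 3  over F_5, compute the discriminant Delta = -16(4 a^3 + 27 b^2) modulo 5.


4 a^3 + 27 b^2 = 4*4^3 + 27*3^2 = 256 + 243 = 499
Delta = -16 * (499) = -7984
Delta mod 5 = 1

Delta = 1 (mod 5)


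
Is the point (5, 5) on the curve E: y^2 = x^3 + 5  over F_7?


Check whether y^2 = x^3 + 0 x + 5 (mod 7) for (x, y) = (5, 5).
LHS: y^2 = 5^2 mod 7 = 4
RHS: x^3 + 0 x + 5 = 5^3 + 0*5 + 5 mod 7 = 4
LHS = RHS

Yes, on the curve


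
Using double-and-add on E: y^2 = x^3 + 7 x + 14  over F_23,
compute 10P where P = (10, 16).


k = 10 = 1010_2 (binary, LSB first: 0101)
Double-and-add from P = (10, 16):
  bit 0 = 0: acc unchanged = O
  bit 1 = 1: acc = O + (16, 17) = (16, 17)
  bit 2 = 0: acc unchanged = (16, 17)
  bit 3 = 1: acc = (16, 17) + (2, 6) = (17, 20)

10P = (17, 20)


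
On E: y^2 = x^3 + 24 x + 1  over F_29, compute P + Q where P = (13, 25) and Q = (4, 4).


P != Q, so use the chord formula.
s = (y2 - y1) / (x2 - x1) = (8) / (20) mod 29 = 12
x3 = s^2 - x1 - x2 mod 29 = 12^2 - 13 - 4 = 11
y3 = s (x1 - x3) - y1 mod 29 = 12 * (13 - 11) - 25 = 28

P + Q = (11, 28)


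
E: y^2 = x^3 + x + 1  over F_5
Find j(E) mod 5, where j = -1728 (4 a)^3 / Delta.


Delta = -16(4 a^3 + 27 b^2) mod 5 = 4
-1728 * (4 a)^3 = -1728 * (4*1)^3 mod 5 = 3
j = 3 * 4^(-1) mod 5 = 2

j = 2 (mod 5)


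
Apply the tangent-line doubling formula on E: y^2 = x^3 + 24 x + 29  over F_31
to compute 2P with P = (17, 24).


Doubling: s = (3 x1^2 + a) / (2 y1)
s = (3*17^2 + 24) / (2*24) mod 31 = 5
x3 = s^2 - 2 x1 mod 31 = 5^2 - 2*17 = 22
y3 = s (x1 - x3) - y1 mod 31 = 5 * (17 - 22) - 24 = 13

2P = (22, 13)


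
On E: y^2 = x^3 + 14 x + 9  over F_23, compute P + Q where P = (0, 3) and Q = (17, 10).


P != Q, so use the chord formula.
s = (y2 - y1) / (x2 - x1) = (7) / (17) mod 23 = 18
x3 = s^2 - x1 - x2 mod 23 = 18^2 - 0 - 17 = 8
y3 = s (x1 - x3) - y1 mod 23 = 18 * (0 - 8) - 3 = 14

P + Q = (8, 14)


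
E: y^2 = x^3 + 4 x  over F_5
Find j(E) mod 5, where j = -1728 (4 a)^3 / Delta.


Delta = -16(4 a^3 + 27 b^2) mod 5 = 4
-1728 * (4 a)^3 = -1728 * (4*4)^3 mod 5 = 2
j = 2 * 4^(-1) mod 5 = 3

j = 3 (mod 5)


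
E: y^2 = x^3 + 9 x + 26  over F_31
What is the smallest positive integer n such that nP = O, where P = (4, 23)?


Compute successive multiples of P until we hit O:
  1P = (4, 23)
  2P = (30, 27)
  3P = (15, 23)
  4P = (12, 8)
  5P = (19, 9)
  6P = (17, 16)
  7P = (29, 0)
  8P = (17, 15)
  ... (continuing to 14P)
  14P = O

ord(P) = 14


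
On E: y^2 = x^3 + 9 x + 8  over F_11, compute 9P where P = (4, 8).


k = 9 = 1001_2 (binary, LSB first: 1001)
Double-and-add from P = (4, 8):
  bit 0 = 1: acc = O + (4, 8) = (4, 8)
  bit 1 = 0: acc unchanged = (4, 8)
  bit 2 = 0: acc unchanged = (4, 8)
  bit 3 = 1: acc = (4, 8) + (2, 1) = (9, 2)

9P = (9, 2)


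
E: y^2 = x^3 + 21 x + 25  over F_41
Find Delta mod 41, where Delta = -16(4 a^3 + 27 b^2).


4 a^3 + 27 b^2 = 4*21^3 + 27*25^2 = 37044 + 16875 = 53919
Delta = -16 * (53919) = -862704
Delta mod 41 = 18

Delta = 18 (mod 41)


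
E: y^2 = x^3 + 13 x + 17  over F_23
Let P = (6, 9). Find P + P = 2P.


Doubling: s = (3 x1^2 + a) / (2 y1)
s = (3*6^2 + 13) / (2*9) mod 23 = 8
x3 = s^2 - 2 x1 mod 23 = 8^2 - 2*6 = 6
y3 = s (x1 - x3) - y1 mod 23 = 8 * (6 - 6) - 9 = 14

2P = (6, 14)


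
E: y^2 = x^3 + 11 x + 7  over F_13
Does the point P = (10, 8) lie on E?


Check whether y^2 = x^3 + 11 x + 7 (mod 13) for (x, y) = (10, 8).
LHS: y^2 = 8^2 mod 13 = 12
RHS: x^3 + 11 x + 7 = 10^3 + 11*10 + 7 mod 13 = 12
LHS = RHS

Yes, on the curve


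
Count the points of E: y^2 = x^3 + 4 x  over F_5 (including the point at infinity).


For each x in F_5, count y with y^2 = x^3 + 4 x + 0 mod 5:
  x = 0: RHS = 0, y in [0]  -> 1 point(s)
  x = 1: RHS = 0, y in [0]  -> 1 point(s)
  x = 2: RHS = 1, y in [1, 4]  -> 2 point(s)
  x = 3: RHS = 4, y in [2, 3]  -> 2 point(s)
  x = 4: RHS = 0, y in [0]  -> 1 point(s)
Affine points: 7. Add the point at infinity: total = 8.

#E(F_5) = 8


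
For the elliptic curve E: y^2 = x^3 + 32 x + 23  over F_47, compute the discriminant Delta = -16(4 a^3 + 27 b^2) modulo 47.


4 a^3 + 27 b^2 = 4*32^3 + 27*23^2 = 131072 + 14283 = 145355
Delta = -16 * (145355) = -2325680
Delta mod 47 = 21

Delta = 21 (mod 47)


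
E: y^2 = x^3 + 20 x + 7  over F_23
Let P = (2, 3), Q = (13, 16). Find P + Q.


P != Q, so use the chord formula.
s = (y2 - y1) / (x2 - x1) = (13) / (11) mod 23 = 20
x3 = s^2 - x1 - x2 mod 23 = 20^2 - 2 - 13 = 17
y3 = s (x1 - x3) - y1 mod 23 = 20 * (2 - 17) - 3 = 19

P + Q = (17, 19)


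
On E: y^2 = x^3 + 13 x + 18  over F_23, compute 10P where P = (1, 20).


k = 10 = 1010_2 (binary, LSB first: 0101)
Double-and-add from P = (1, 20):
  bit 0 = 0: acc unchanged = O
  bit 1 = 1: acc = O + (0, 8) = (0, 8)
  bit 2 = 0: acc unchanged = (0, 8)
  bit 3 = 1: acc = (0, 8) + (18, 14) = (0, 15)

10P = (0, 15)


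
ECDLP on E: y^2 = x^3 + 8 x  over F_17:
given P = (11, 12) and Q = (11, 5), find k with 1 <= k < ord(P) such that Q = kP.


Enumerate multiples of P until we hit Q = (11, 5):
  1P = (11, 12)
  2P = (16, 12)
  3P = (7, 5)
  4P = (1, 14)
  5P = (3, 0)
  6P = (1, 3)
  7P = (7, 12)
  8P = (16, 5)
  9P = (11, 5)
Match found at i = 9.

k = 9


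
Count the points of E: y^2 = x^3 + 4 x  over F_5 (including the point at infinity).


For each x in F_5, count y with y^2 = x^3 + 4 x + 0 mod 5:
  x = 0: RHS = 0, y in [0]  -> 1 point(s)
  x = 1: RHS = 0, y in [0]  -> 1 point(s)
  x = 2: RHS = 1, y in [1, 4]  -> 2 point(s)
  x = 3: RHS = 4, y in [2, 3]  -> 2 point(s)
  x = 4: RHS = 0, y in [0]  -> 1 point(s)
Affine points: 7. Add the point at infinity: total = 8.

#E(F_5) = 8


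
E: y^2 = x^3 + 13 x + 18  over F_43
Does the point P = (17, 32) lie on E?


Check whether y^2 = x^3 + 13 x + 18 (mod 43) for (x, y) = (17, 32).
LHS: y^2 = 32^2 mod 43 = 35
RHS: x^3 + 13 x + 18 = 17^3 + 13*17 + 18 mod 43 = 35
LHS = RHS

Yes, on the curve


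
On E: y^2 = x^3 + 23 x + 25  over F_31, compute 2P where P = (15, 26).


Doubling: s = (3 x1^2 + a) / (2 y1)
s = (3*15^2 + 23) / (2*26) mod 31 = 17
x3 = s^2 - 2 x1 mod 31 = 17^2 - 2*15 = 11
y3 = s (x1 - x3) - y1 mod 31 = 17 * (15 - 11) - 26 = 11

2P = (11, 11)


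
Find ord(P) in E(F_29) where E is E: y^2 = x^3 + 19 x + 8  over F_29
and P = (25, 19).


Compute successive multiples of P until we hit O:
  1P = (25, 19)
  2P = (9, 26)
  3P = (20, 6)
  4P = (7, 22)
  5P = (22, 24)
  6P = (17, 16)
  7P = (3, 11)
  8P = (10, 26)
  ... (continuing to 18P)
  18P = O

ord(P) = 18


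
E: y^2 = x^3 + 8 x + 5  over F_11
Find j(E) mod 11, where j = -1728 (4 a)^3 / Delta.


Delta = -16(4 a^3 + 27 b^2) mod 11 = 3
-1728 * (4 a)^3 = -1728 * (4*8)^3 mod 11 = 1
j = 1 * 3^(-1) mod 11 = 4

j = 4 (mod 11)


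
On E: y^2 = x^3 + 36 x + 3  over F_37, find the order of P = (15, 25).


Compute successive multiples of P until we hit O:
  1P = (15, 25)
  2P = (3, 8)
  3P = (30, 0)
  4P = (3, 29)
  5P = (15, 12)
  6P = O

ord(P) = 6


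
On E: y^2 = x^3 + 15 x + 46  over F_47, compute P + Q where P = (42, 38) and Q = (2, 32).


P != Q, so use the chord formula.
s = (y2 - y1) / (x2 - x1) = (41) / (7) mod 47 = 26
x3 = s^2 - x1 - x2 mod 47 = 26^2 - 42 - 2 = 21
y3 = s (x1 - x3) - y1 mod 47 = 26 * (42 - 21) - 38 = 38

P + Q = (21, 38)


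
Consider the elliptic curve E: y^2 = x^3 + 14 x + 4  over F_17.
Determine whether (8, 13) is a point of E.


Check whether y^2 = x^3 + 14 x + 4 (mod 17) for (x, y) = (8, 13).
LHS: y^2 = 13^2 mod 17 = 16
RHS: x^3 + 14 x + 4 = 8^3 + 14*8 + 4 mod 17 = 16
LHS = RHS

Yes, on the curve


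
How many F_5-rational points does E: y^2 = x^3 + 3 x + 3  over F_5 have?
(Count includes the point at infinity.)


For each x in F_5, count y with y^2 = x^3 + 3 x + 3 mod 5:
  x = 3: RHS = 4, y in [2, 3]  -> 2 point(s)
  x = 4: RHS = 4, y in [2, 3]  -> 2 point(s)
Affine points: 4. Add the point at infinity: total = 5.

#E(F_5) = 5


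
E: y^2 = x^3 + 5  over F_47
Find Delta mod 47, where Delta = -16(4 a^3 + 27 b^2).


4 a^3 + 27 b^2 = 4*0^3 + 27*5^2 = 0 + 675 = 675
Delta = -16 * (675) = -10800
Delta mod 47 = 10

Delta = 10 (mod 47)


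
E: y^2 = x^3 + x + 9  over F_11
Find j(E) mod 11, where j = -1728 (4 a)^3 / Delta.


Delta = -16(4 a^3 + 27 b^2) mod 11 = 1
-1728 * (4 a)^3 = -1728 * (4*1)^3 mod 11 = 2
j = 2 * 1^(-1) mod 11 = 2

j = 2 (mod 11)


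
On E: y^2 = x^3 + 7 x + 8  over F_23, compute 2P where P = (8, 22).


k = 2 = 10_2 (binary, LSB first: 01)
Double-and-add from P = (8, 22):
  bit 0 = 0: acc unchanged = O
  bit 1 = 1: acc = O + (0, 10) = (0, 10)

2P = (0, 10)


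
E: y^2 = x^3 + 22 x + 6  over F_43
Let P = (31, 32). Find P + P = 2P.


Doubling: s = (3 x1^2 + a) / (2 y1)
s = (3*31^2 + 22) / (2*32) mod 43 = 38
x3 = s^2 - 2 x1 mod 43 = 38^2 - 2*31 = 6
y3 = s (x1 - x3) - y1 mod 43 = 38 * (31 - 6) - 32 = 15

2P = (6, 15)


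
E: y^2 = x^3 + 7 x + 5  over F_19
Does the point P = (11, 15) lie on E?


Check whether y^2 = x^3 + 7 x + 5 (mod 19) for (x, y) = (11, 15).
LHS: y^2 = 15^2 mod 19 = 16
RHS: x^3 + 7 x + 5 = 11^3 + 7*11 + 5 mod 19 = 7
LHS != RHS

No, not on the curve


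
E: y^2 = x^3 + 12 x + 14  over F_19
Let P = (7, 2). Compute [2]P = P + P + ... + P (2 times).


k = 2 = 10_2 (binary, LSB first: 01)
Double-and-add from P = (7, 2):
  bit 0 = 0: acc unchanged = O
  bit 1 = 1: acc = O + (14, 0) = (14, 0)

2P = (14, 0)


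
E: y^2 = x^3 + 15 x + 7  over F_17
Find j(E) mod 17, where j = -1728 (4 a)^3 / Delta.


Delta = -16(4 a^3 + 27 b^2) mod 17 = 16
-1728 * (4 a)^3 = -1728 * (4*15)^3 mod 17 = 5
j = 5 * 16^(-1) mod 17 = 12

j = 12 (mod 17)


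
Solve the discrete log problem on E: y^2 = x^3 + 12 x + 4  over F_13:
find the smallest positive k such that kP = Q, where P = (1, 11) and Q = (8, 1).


Enumerate multiples of P until we hit Q = (8, 1):
  1P = (1, 11)
  2P = (8, 12)
  3P = (8, 1)
Match found at i = 3.

k = 3


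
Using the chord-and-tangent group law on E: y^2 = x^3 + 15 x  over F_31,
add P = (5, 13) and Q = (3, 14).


P != Q, so use the chord formula.
s = (y2 - y1) / (x2 - x1) = (1) / (29) mod 31 = 15
x3 = s^2 - x1 - x2 mod 31 = 15^2 - 5 - 3 = 0
y3 = s (x1 - x3) - y1 mod 31 = 15 * (5 - 0) - 13 = 0

P + Q = (0, 0)


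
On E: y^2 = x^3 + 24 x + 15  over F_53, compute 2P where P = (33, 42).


Doubling: s = (3 x1^2 + a) / (2 y1)
s = (3*33^2 + 24) / (2*42) mod 53 = 7
x3 = s^2 - 2 x1 mod 53 = 7^2 - 2*33 = 36
y3 = s (x1 - x3) - y1 mod 53 = 7 * (33 - 36) - 42 = 43

2P = (36, 43)


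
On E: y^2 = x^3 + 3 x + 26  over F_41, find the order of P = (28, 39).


Compute successive multiples of P until we hit O:
  1P = (28, 39)
  2P = (36, 38)
  3P = (2, 9)
  4P = (15, 17)
  5P = (21, 17)
  6P = (32, 7)
  7P = (4, 15)
  8P = (10, 20)
  ... (continuing to 49P)
  49P = O

ord(P) = 49


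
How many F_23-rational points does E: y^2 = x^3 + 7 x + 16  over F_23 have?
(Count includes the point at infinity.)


For each x in F_23, count y with y^2 = x^3 + 7 x + 16 mod 23:
  x = 0: RHS = 16, y in [4, 19]  -> 2 point(s)
  x = 1: RHS = 1, y in [1, 22]  -> 2 point(s)
  x = 3: RHS = 18, y in [8, 15]  -> 2 point(s)
  x = 4: RHS = 16, y in [4, 19]  -> 2 point(s)
  x = 8: RHS = 9, y in [3, 20]  -> 2 point(s)
  x = 9: RHS = 3, y in [7, 16]  -> 2 point(s)
  x = 13: RHS = 4, y in [2, 21]  -> 2 point(s)
  x = 14: RHS = 6, y in [11, 12]  -> 2 point(s)
  x = 15: RHS = 0, y in [0]  -> 1 point(s)
  x = 19: RHS = 16, y in [4, 19]  -> 2 point(s)
  x = 22: RHS = 8, y in [10, 13]  -> 2 point(s)
Affine points: 21. Add the point at infinity: total = 22.

#E(F_23) = 22


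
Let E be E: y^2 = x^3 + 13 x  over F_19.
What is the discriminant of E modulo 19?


4 a^3 + 27 b^2 = 4*13^3 + 27*0^2 = 8788 + 0 = 8788
Delta = -16 * (8788) = -140608
Delta mod 19 = 11

Delta = 11 (mod 19)


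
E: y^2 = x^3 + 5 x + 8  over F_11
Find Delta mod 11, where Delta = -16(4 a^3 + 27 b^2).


4 a^3 + 27 b^2 = 4*5^3 + 27*8^2 = 500 + 1728 = 2228
Delta = -16 * (2228) = -35648
Delta mod 11 = 3

Delta = 3 (mod 11)


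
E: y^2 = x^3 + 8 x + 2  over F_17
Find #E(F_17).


For each x in F_17, count y with y^2 = x^3 + 8 x + 2 mod 17:
  x = 0: RHS = 2, y in [6, 11]  -> 2 point(s)
  x = 2: RHS = 9, y in [3, 14]  -> 2 point(s)
  x = 3: RHS = 2, y in [6, 11]  -> 2 point(s)
  x = 4: RHS = 13, y in [8, 9]  -> 2 point(s)
  x = 8: RHS = 0, y in [0]  -> 1 point(s)
  x = 9: RHS = 4, y in [2, 15]  -> 2 point(s)
  x = 13: RHS = 8, y in [5, 12]  -> 2 point(s)
  x = 14: RHS = 2, y in [6, 11]  -> 2 point(s)
Affine points: 15. Add the point at infinity: total = 16.

#E(F_17) = 16


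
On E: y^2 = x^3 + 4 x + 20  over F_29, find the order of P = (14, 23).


Compute successive multiples of P until we hit O:
  1P = (14, 23)
  2P = (2, 23)
  3P = (13, 6)
  4P = (1, 24)
  5P = (8, 10)
  6P = (27, 2)
  7P = (10, 4)
  8P = (4, 10)
  ... (continuing to 37P)
  37P = O

ord(P) = 37


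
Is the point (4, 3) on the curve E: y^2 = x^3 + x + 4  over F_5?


Check whether y^2 = x^3 + 1 x + 4 (mod 5) for (x, y) = (4, 3).
LHS: y^2 = 3^2 mod 5 = 4
RHS: x^3 + 1 x + 4 = 4^3 + 1*4 + 4 mod 5 = 2
LHS != RHS

No, not on the curve


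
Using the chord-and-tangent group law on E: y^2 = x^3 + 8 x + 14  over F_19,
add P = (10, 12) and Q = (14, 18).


P != Q, so use the chord formula.
s = (y2 - y1) / (x2 - x1) = (6) / (4) mod 19 = 11
x3 = s^2 - x1 - x2 mod 19 = 11^2 - 10 - 14 = 2
y3 = s (x1 - x3) - y1 mod 19 = 11 * (10 - 2) - 12 = 0

P + Q = (2, 0)


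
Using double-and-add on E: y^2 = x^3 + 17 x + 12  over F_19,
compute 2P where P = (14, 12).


k = 2 = 10_2 (binary, LSB first: 01)
Double-and-add from P = (14, 12):
  bit 0 = 0: acc unchanged = O
  bit 1 = 1: acc = O + (2, 15) = (2, 15)

2P = (2, 15)


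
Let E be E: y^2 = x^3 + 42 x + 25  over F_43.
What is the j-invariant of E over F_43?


Delta = -16(4 a^3 + 27 b^2) mod 43 = 18
-1728 * (4 a)^3 = -1728 * (4*42)^3 mod 43 = 39
j = 39 * 18^(-1) mod 43 = 38

j = 38 (mod 43)


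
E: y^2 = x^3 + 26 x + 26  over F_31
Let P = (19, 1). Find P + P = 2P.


Doubling: s = (3 x1^2 + a) / (2 y1)
s = (3*19^2 + 26) / (2*1) mod 31 = 12
x3 = s^2 - 2 x1 mod 31 = 12^2 - 2*19 = 13
y3 = s (x1 - x3) - y1 mod 31 = 12 * (19 - 13) - 1 = 9

2P = (13, 9)


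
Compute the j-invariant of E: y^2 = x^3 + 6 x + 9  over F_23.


Delta = -16(4 a^3 + 27 b^2) mod 23 = 13
-1728 * (4 a)^3 = -1728 * (4*6)^3 mod 23 = 20
j = 20 * 13^(-1) mod 23 = 21

j = 21 (mod 23)


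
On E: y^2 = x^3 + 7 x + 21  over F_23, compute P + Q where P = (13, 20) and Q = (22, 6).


P != Q, so use the chord formula.
s = (y2 - y1) / (x2 - x1) = (9) / (9) mod 23 = 1
x3 = s^2 - x1 - x2 mod 23 = 1^2 - 13 - 22 = 12
y3 = s (x1 - x3) - y1 mod 23 = 1 * (13 - 12) - 20 = 4

P + Q = (12, 4)


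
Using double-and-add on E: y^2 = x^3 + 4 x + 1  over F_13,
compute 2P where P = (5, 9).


k = 2 = 10_2 (binary, LSB first: 01)
Double-and-add from P = (5, 9):
  bit 0 = 0: acc unchanged = O
  bit 1 = 1: acc = O + (2, 2) = (2, 2)

2P = (2, 2)


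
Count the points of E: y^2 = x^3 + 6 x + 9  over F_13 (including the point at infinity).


For each x in F_13, count y with y^2 = x^3 + 6 x + 9 mod 13:
  x = 0: RHS = 9, y in [3, 10]  -> 2 point(s)
  x = 1: RHS = 3, y in [4, 9]  -> 2 point(s)
  x = 2: RHS = 3, y in [4, 9]  -> 2 point(s)
  x = 6: RHS = 1, y in [1, 12]  -> 2 point(s)
  x = 7: RHS = 4, y in [2, 11]  -> 2 point(s)
  x = 8: RHS = 10, y in [6, 7]  -> 2 point(s)
  x = 9: RHS = 12, y in [5, 8]  -> 2 point(s)
  x = 10: RHS = 3, y in [4, 9]  -> 2 point(s)
Affine points: 16. Add the point at infinity: total = 17.

#E(F_13) = 17


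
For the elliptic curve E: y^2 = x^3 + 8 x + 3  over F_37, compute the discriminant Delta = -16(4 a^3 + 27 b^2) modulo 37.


4 a^3 + 27 b^2 = 4*8^3 + 27*3^2 = 2048 + 243 = 2291
Delta = -16 * (2291) = -36656
Delta mod 37 = 11

Delta = 11 (mod 37)


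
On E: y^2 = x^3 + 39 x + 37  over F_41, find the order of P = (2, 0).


Compute successive multiples of P until we hit O:
  1P = (2, 0)
  2P = O

ord(P) = 2


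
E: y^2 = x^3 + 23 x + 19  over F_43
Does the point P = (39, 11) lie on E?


Check whether y^2 = x^3 + 23 x + 19 (mod 43) for (x, y) = (39, 11).
LHS: y^2 = 11^2 mod 43 = 35
RHS: x^3 + 23 x + 19 = 39^3 + 23*39 + 19 mod 43 = 35
LHS = RHS

Yes, on the curve


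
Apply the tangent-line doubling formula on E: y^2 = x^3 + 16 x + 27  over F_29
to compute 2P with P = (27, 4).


Doubling: s = (3 x1^2 + a) / (2 y1)
s = (3*27^2 + 16) / (2*4) mod 29 = 18
x3 = s^2 - 2 x1 mod 29 = 18^2 - 2*27 = 9
y3 = s (x1 - x3) - y1 mod 29 = 18 * (27 - 9) - 4 = 1

2P = (9, 1)


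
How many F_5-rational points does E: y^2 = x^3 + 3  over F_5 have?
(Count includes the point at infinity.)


For each x in F_5, count y with y^2 = x^3 + 0 x + 3 mod 5:
  x = 1: RHS = 4, y in [2, 3]  -> 2 point(s)
  x = 2: RHS = 1, y in [1, 4]  -> 2 point(s)
  x = 3: RHS = 0, y in [0]  -> 1 point(s)
Affine points: 5. Add the point at infinity: total = 6.

#E(F_5) = 6


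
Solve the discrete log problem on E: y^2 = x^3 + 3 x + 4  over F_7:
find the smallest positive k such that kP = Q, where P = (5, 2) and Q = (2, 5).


Enumerate multiples of P until we hit Q = (2, 5):
  1P = (5, 2)
  2P = (1, 6)
  3P = (2, 2)
  4P = (0, 5)
  5P = (6, 0)
  6P = (0, 2)
  7P = (2, 5)
Match found at i = 7.

k = 7


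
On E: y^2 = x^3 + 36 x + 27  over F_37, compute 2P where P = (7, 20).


Doubling: s = (3 x1^2 + a) / (2 y1)
s = (3*7^2 + 36) / (2*20) mod 37 = 24
x3 = s^2 - 2 x1 mod 37 = 24^2 - 2*7 = 7
y3 = s (x1 - x3) - y1 mod 37 = 24 * (7 - 7) - 20 = 17

2P = (7, 17)


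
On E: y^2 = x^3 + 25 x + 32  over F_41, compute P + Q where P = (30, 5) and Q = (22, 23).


P != Q, so use the chord formula.
s = (y2 - y1) / (x2 - x1) = (18) / (33) mod 41 = 8
x3 = s^2 - x1 - x2 mod 41 = 8^2 - 30 - 22 = 12
y3 = s (x1 - x3) - y1 mod 41 = 8 * (30 - 12) - 5 = 16

P + Q = (12, 16)


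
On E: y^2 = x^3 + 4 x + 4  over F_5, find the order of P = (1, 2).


Compute successive multiples of P until we hit O:
  1P = (1, 2)
  2P = (2, 0)
  3P = (1, 3)
  4P = O

ord(P) = 4


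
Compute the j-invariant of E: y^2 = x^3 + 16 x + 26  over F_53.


Delta = -16(4 a^3 + 27 b^2) mod 53 = 45
-1728 * (4 a)^3 = -1728 * (4*16)^3 mod 53 = 20
j = 20 * 45^(-1) mod 53 = 24

j = 24 (mod 53)


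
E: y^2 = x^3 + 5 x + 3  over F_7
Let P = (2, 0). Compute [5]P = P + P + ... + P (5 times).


k = 5 = 101_2 (binary, LSB first: 101)
Double-and-add from P = (2, 0):
  bit 0 = 1: acc = O + (2, 0) = (2, 0)
  bit 1 = 0: acc unchanged = (2, 0)
  bit 2 = 1: acc = (2, 0) + O = (2, 0)

5P = (2, 0)


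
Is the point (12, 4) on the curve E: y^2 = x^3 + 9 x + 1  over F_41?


Check whether y^2 = x^3 + 9 x + 1 (mod 41) for (x, y) = (12, 4).
LHS: y^2 = 4^2 mod 41 = 16
RHS: x^3 + 9 x + 1 = 12^3 + 9*12 + 1 mod 41 = 33
LHS != RHS

No, not on the curve


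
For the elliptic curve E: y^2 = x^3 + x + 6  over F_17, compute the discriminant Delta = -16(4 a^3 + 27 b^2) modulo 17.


4 a^3 + 27 b^2 = 4*1^3 + 27*6^2 = 4 + 972 = 976
Delta = -16 * (976) = -15616
Delta mod 17 = 7

Delta = 7 (mod 17)


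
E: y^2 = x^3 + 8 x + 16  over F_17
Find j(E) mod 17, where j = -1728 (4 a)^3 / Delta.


Delta = -16(4 a^3 + 27 b^2) mod 17 = 1
-1728 * (4 a)^3 = -1728 * (4*8)^3 mod 17 = 3
j = 3 * 1^(-1) mod 17 = 3

j = 3 (mod 17)


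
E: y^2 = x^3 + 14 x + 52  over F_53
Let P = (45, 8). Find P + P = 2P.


Doubling: s = (3 x1^2 + a) / (2 y1)
s = (3*45^2 + 14) / (2*8) mod 53 = 46
x3 = s^2 - 2 x1 mod 53 = 46^2 - 2*45 = 12
y3 = s (x1 - x3) - y1 mod 53 = 46 * (45 - 12) - 8 = 26

2P = (12, 26)


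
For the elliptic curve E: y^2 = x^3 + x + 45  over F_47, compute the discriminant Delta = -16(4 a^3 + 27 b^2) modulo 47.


4 a^3 + 27 b^2 = 4*1^3 + 27*45^2 = 4 + 54675 = 54679
Delta = -16 * (54679) = -874864
Delta mod 47 = 41

Delta = 41 (mod 47)


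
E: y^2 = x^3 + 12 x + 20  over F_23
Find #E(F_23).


For each x in F_23, count y with y^2 = x^3 + 12 x + 20 mod 23:
  x = 2: RHS = 6, y in [11, 12]  -> 2 point(s)
  x = 6: RHS = 9, y in [3, 20]  -> 2 point(s)
  x = 9: RHS = 6, y in [11, 12]  -> 2 point(s)
  x = 10: RHS = 13, y in [6, 17]  -> 2 point(s)
  x = 12: RHS = 6, y in [11, 12]  -> 2 point(s)
  x = 13: RHS = 4, y in [2, 21]  -> 2 point(s)
  x = 17: RHS = 8, y in [10, 13]  -> 2 point(s)
  x = 19: RHS = 0, y in [0]  -> 1 point(s)
  x = 20: RHS = 3, y in [7, 16]  -> 2 point(s)
Affine points: 17. Add the point at infinity: total = 18.

#E(F_23) = 18


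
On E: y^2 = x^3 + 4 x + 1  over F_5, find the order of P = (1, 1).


Compute successive multiples of P until we hit O:
  1P = (1, 1)
  2P = (4, 1)
  3P = (0, 4)
  4P = (3, 0)
  5P = (0, 1)
  6P = (4, 4)
  7P = (1, 4)
  8P = O

ord(P) = 8


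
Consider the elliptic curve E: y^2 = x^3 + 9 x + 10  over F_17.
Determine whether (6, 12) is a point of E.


Check whether y^2 = x^3 + 9 x + 10 (mod 17) for (x, y) = (6, 12).
LHS: y^2 = 12^2 mod 17 = 8
RHS: x^3 + 9 x + 10 = 6^3 + 9*6 + 10 mod 17 = 8
LHS = RHS

Yes, on the curve


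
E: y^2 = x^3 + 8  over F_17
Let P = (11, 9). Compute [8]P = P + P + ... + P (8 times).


k = 8 = 1000_2 (binary, LSB first: 0001)
Double-and-add from P = (11, 9):
  bit 0 = 0: acc unchanged = O
  bit 1 = 0: acc unchanged = O
  bit 2 = 0: acc unchanged = O
  bit 3 = 1: acc = O + (11, 8) = (11, 8)

8P = (11, 8)


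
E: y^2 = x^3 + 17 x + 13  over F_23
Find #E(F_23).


For each x in F_23, count y with y^2 = x^3 + 17 x + 13 mod 23:
  x = 0: RHS = 13, y in [6, 17]  -> 2 point(s)
  x = 1: RHS = 8, y in [10, 13]  -> 2 point(s)
  x = 2: RHS = 9, y in [3, 20]  -> 2 point(s)
  x = 5: RHS = 16, y in [4, 19]  -> 2 point(s)
  x = 6: RHS = 9, y in [3, 20]  -> 2 point(s)
  x = 11: RHS = 13, y in [6, 17]  -> 2 point(s)
  x = 12: RHS = 13, y in [6, 17]  -> 2 point(s)
  x = 13: RHS = 16, y in [4, 19]  -> 2 point(s)
  x = 15: RHS = 9, y in [3, 20]  -> 2 point(s)
  x = 20: RHS = 4, y in [2, 21]  -> 2 point(s)
  x = 22: RHS = 18, y in [8, 15]  -> 2 point(s)
Affine points: 22. Add the point at infinity: total = 23.

#E(F_23) = 23


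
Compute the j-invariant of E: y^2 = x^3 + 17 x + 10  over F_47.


Delta = -16(4 a^3 + 27 b^2) mod 47 = 38
-1728 * (4 a)^3 = -1728 * (4*17)^3 mod 47 = 22
j = 22 * 38^(-1) mod 47 = 8

j = 8 (mod 47)


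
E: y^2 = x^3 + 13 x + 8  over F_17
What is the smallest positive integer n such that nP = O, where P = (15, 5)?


Compute successive multiples of P until we hit O:
  1P = (15, 5)
  2P = (6, 9)
  3P = (9, 15)
  4P = (9, 2)
  5P = (6, 8)
  6P = (15, 12)
  7P = O

ord(P) = 7


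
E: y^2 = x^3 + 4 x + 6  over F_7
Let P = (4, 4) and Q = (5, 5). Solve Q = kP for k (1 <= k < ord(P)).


Enumerate multiples of P until we hit Q = (5, 5):
  1P = (4, 4)
  2P = (1, 5)
  3P = (6, 6)
  4P = (5, 2)
  5P = (2, 6)
  6P = (2, 1)
  7P = (5, 5)
Match found at i = 7.

k = 7


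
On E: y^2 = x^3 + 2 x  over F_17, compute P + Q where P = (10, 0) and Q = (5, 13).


P != Q, so use the chord formula.
s = (y2 - y1) / (x2 - x1) = (13) / (12) mod 17 = 11
x3 = s^2 - x1 - x2 mod 17 = 11^2 - 10 - 5 = 4
y3 = s (x1 - x3) - y1 mod 17 = 11 * (10 - 4) - 0 = 15

P + Q = (4, 15)


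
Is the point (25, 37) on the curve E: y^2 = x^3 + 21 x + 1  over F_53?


Check whether y^2 = x^3 + 21 x + 1 (mod 53) for (x, y) = (25, 37).
LHS: y^2 = 37^2 mod 53 = 44
RHS: x^3 + 21 x + 1 = 25^3 + 21*25 + 1 mod 53 = 39
LHS != RHS

No, not on the curve


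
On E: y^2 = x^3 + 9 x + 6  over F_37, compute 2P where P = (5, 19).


Doubling: s = (3 x1^2 + a) / (2 y1)
s = (3*5^2 + 9) / (2*19) mod 37 = 10
x3 = s^2 - 2 x1 mod 37 = 10^2 - 2*5 = 16
y3 = s (x1 - x3) - y1 mod 37 = 10 * (5 - 16) - 19 = 19

2P = (16, 19)


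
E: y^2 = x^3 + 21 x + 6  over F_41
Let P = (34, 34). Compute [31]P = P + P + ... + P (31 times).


k = 31 = 11111_2 (binary, LSB first: 11111)
Double-and-add from P = (34, 34):
  bit 0 = 1: acc = O + (34, 34) = (34, 34)
  bit 1 = 1: acc = (34, 34) + (35, 19) = (33, 33)
  bit 2 = 1: acc = (33, 33) + (16, 25) = (24, 5)
  bit 3 = 1: acc = (24, 5) + (32, 21) = (30, 24)
  bit 4 = 1: acc = (30, 24) + (14, 16) = (28, 18)

31P = (28, 18)


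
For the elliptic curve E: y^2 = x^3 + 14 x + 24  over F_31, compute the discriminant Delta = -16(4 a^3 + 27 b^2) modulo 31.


4 a^3 + 27 b^2 = 4*14^3 + 27*24^2 = 10976 + 15552 = 26528
Delta = -16 * (26528) = -424448
Delta mod 31 = 4

Delta = 4 (mod 31)


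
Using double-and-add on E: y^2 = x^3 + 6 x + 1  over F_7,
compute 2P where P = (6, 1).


k = 2 = 10_2 (binary, LSB first: 01)
Double-and-add from P = (6, 1):
  bit 0 = 0: acc unchanged = O
  bit 1 = 1: acc = O + (3, 2) = (3, 2)

2P = (3, 2)


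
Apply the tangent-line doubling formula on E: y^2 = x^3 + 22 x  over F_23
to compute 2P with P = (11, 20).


Doubling: s = (3 x1^2 + a) / (2 y1)
s = (3*11^2 + 22) / (2*20) mod 23 = 1
x3 = s^2 - 2 x1 mod 23 = 1^2 - 2*11 = 2
y3 = s (x1 - x3) - y1 mod 23 = 1 * (11 - 2) - 20 = 12

2P = (2, 12)
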